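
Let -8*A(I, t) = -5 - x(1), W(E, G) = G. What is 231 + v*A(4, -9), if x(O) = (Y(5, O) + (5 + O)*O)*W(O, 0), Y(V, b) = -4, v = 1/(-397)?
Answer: 733651/3176 ≈ 231.00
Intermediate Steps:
v = -1/397 ≈ -0.0025189
x(O) = 0 (x(O) = (-4 + (5 + O)*O)*0 = (-4 + O*(5 + O))*0 = 0)
A(I, t) = 5/8 (A(I, t) = -(-5 - 1*0)/8 = -(-5 + 0)/8 = -1/8*(-5) = 5/8)
231 + v*A(4, -9) = 231 - 1/397*5/8 = 231 - 5/3176 = 733651/3176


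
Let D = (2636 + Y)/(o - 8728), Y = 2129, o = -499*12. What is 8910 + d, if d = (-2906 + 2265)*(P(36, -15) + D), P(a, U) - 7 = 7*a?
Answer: -2308961679/14716 ≈ -1.5690e+5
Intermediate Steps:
o = -5988
P(a, U) = 7 + 7*a
D = -4765/14716 (D = (2636 + 2129)/(-5988 - 8728) = 4765/(-14716) = 4765*(-1/14716) = -4765/14716 ≈ -0.32380)
d = -2440081239/14716 (d = (-2906 + 2265)*((7 + 7*36) - 4765/14716) = -641*((7 + 252) - 4765/14716) = -641*(259 - 4765/14716) = -641*3806679/14716 = -2440081239/14716 ≈ -1.6581e+5)
8910 + d = 8910 - 2440081239/14716 = -2308961679/14716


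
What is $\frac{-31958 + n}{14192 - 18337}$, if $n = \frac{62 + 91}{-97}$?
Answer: $\frac{3100079}{402065} \approx 7.7104$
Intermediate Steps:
$n = - \frac{153}{97}$ ($n = \left(- \frac{1}{97}\right) 153 = - \frac{153}{97} \approx -1.5773$)
$\frac{-31958 + n}{14192 - 18337} = \frac{-31958 - \frac{153}{97}}{14192 - 18337} = - \frac{3100079}{97 \left(-4145\right)} = \left(- \frac{3100079}{97}\right) \left(- \frac{1}{4145}\right) = \frac{3100079}{402065}$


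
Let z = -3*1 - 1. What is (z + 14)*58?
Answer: 580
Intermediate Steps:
z = -4 (z = -3 - 1 = -4)
(z + 14)*58 = (-4 + 14)*58 = 10*58 = 580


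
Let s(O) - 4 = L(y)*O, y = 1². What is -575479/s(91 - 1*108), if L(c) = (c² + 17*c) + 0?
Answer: 575479/302 ≈ 1905.6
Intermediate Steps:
y = 1
L(c) = c² + 17*c
s(O) = 4 + 18*O (s(O) = 4 + (1*(17 + 1))*O = 4 + (1*18)*O = 4 + 18*O)
-575479/s(91 - 1*108) = -575479/(4 + 18*(91 - 1*108)) = -575479/(4 + 18*(91 - 108)) = -575479/(4 + 18*(-17)) = -575479/(4 - 306) = -575479/(-302) = -575479*(-1/302) = 575479/302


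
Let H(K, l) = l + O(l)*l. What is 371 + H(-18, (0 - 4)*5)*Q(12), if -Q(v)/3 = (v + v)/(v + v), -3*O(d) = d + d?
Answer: 1231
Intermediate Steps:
O(d) = -2*d/3 (O(d) = -(d + d)/3 = -2*d/3)
H(K, l) = l - 2*l**2/3 (H(K, l) = l + (-2*l/3)*l = l - 2*l**2/3)
Q(v) = -3 (Q(v) = -3*(v + v)/(v + v) = -3*2*v/(2*v) = -3*2*v*1/(2*v) = -3*1 = -3)
371 + H(-18, (0 - 4)*5)*Q(12) = 371 + (((0 - 4)*5)*(3 - 2*(0 - 4)*5)/3)*(-3) = 371 + ((-4*5)*(3 - (-8)*5)/3)*(-3) = 371 + ((1/3)*(-20)*(3 - 2*(-20)))*(-3) = 371 + ((1/3)*(-20)*(3 + 40))*(-3) = 371 + ((1/3)*(-20)*43)*(-3) = 371 - 860/3*(-3) = 371 + 860 = 1231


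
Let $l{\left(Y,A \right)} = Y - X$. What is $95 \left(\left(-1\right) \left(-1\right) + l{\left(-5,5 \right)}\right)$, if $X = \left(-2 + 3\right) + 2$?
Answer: $-665$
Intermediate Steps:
$X = 3$ ($X = 1 + 2 = 3$)
$l{\left(Y,A \right)} = -3 + Y$ ($l{\left(Y,A \right)} = Y - 3 = -3 + Y$)
$95 \left(\left(-1\right) \left(-1\right) + l{\left(-5,5 \right)}\right) = 95 \left(\left(-1\right) \left(-1\right) - 8\right) = 95 \left(1 - 8\right) = 95 \left(-7\right) = -665$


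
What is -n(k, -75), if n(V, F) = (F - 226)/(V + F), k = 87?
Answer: 301/12 ≈ 25.083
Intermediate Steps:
n(V, F) = (-226 + F)/(F + V)
-n(k, -75) = -(-226 - 75)/(-75 + 87) = -(-301)/12 = -1*(-301/12) = 301/12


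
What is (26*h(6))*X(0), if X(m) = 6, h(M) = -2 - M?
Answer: -1248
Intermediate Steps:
(26*h(6))*X(0) = (26*(-2 - 1*6))*6 = (26*(-2 - 6))*6 = (26*(-8))*6 = -208*6 = -1248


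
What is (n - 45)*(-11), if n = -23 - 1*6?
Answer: 814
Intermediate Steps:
n = -29 (n = -23 - 6 = -29)
(n - 45)*(-11) = (-29 - 45)*(-11) = -74*(-11) = 814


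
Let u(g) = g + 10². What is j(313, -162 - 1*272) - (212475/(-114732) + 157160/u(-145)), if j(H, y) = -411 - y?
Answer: 403546447/114732 ≈ 3517.3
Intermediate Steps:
u(g) = 100 + g (u(g) = g + 100 = 100 + g)
j(313, -162 - 1*272) - (212475/(-114732) + 157160/u(-145)) = (-411 - (-162 - 1*272)) - (212475/(-114732) + 157160/(100 - 145)) = (-411 - (-162 - 272)) - (212475*(-1/114732) + 157160/(-45)) = (-411 - 1*(-434)) - (-70825/38244 + 157160*(-1/45)) = (-411 + 434) - (-70825/38244 - 31432/9) = 23 - 1*(-400907611/114732) = 23 + 400907611/114732 = 403546447/114732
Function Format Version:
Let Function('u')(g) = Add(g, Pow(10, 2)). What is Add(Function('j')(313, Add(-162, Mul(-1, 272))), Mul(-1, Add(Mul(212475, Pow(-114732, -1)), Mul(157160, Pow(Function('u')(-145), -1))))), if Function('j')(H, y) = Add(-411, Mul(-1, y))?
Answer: Rational(403546447, 114732) ≈ 3517.3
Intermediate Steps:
Function('u')(g) = Add(100, g) (Function('u')(g) = Add(g, 100) = Add(100, g))
Add(Function('j')(313, Add(-162, Mul(-1, 272))), Mul(-1, Add(Mul(212475, Pow(-114732, -1)), Mul(157160, Pow(Function('u')(-145), -1))))) = Add(Add(-411, Mul(-1, Add(-162, Mul(-1, 272)))), Mul(-1, Add(Mul(212475, Pow(-114732, -1)), Mul(157160, Pow(Add(100, -145), -1))))) = Add(Add(-411, Mul(-1, Add(-162, -272))), Mul(-1, Add(Mul(212475, Rational(-1, 114732)), Mul(157160, Pow(-45, -1))))) = Add(Add(-411, Mul(-1, -434)), Mul(-1, Add(Rational(-70825, 38244), Mul(157160, Rational(-1, 45))))) = Add(Add(-411, 434), Mul(-1, Add(Rational(-70825, 38244), Rational(-31432, 9)))) = Add(23, Mul(-1, Rational(-400907611, 114732))) = Add(23, Rational(400907611, 114732)) = Rational(403546447, 114732)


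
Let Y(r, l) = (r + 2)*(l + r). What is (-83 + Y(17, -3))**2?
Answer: 33489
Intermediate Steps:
Y(r, l) = (2 + r)*(l + r)
(-83 + Y(17, -3))**2 = (-83 + (17**2 + 2*(-3) + 2*17 - 3*17))**2 = (-83 + (289 - 6 + 34 - 51))**2 = (-83 + 266)**2 = 183**2 = 33489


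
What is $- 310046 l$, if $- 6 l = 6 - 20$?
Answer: $- \frac{2170322}{3} \approx -7.2344 \cdot 10^{5}$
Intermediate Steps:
$l = \frac{7}{3}$ ($l = - \frac{6 - 20}{6} = \left(- \frac{1}{6}\right) \left(-14\right) = \frac{7}{3} \approx 2.3333$)
$- 310046 l = \left(-310046\right) \frac{7}{3} = - \frac{2170322}{3}$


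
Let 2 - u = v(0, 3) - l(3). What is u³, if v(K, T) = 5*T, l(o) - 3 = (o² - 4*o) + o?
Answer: -1000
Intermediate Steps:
l(o) = 3 + o² - 3*o (l(o) = 3 + ((o² - 4*o) + o) = 3 + (o² - 3*o) = 3 + o² - 3*o)
u = -10 (u = 2 - (5*3 - (3 + 3² - 3*3)) = 2 - (15 - (3 + 9 - 9)) = 2 - (15 - 1*3) = 2 - (15 - 3) = 2 - 1*12 = 2 - 12 = -10)
u³ = (-10)³ = -1000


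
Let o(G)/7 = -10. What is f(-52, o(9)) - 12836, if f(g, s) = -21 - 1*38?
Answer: -12895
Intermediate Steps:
o(G) = -70 (o(G) = 7*(-10) = -70)
f(g, s) = -59 (f(g, s) = -21 - 38 = -59)
f(-52, o(9)) - 12836 = -59 - 12836 = -12895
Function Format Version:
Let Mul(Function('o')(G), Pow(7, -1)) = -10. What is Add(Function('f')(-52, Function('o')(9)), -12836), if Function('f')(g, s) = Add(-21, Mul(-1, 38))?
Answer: -12895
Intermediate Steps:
Function('o')(G) = -70 (Function('o')(G) = Mul(7, -10) = -70)
Function('f')(g, s) = -59 (Function('f')(g, s) = Add(-21, -38) = -59)
Add(Function('f')(-52, Function('o')(9)), -12836) = Add(-59, -12836) = -12895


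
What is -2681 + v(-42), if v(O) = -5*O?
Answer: -2471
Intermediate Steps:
-2681 + v(-42) = -2681 - 5*(-42) = -2681 + 210 = -2471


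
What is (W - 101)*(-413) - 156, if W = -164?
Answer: 109289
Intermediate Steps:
(W - 101)*(-413) - 156 = (-164 - 101)*(-413) - 156 = -265*(-413) - 156 = 109445 - 156 = 109289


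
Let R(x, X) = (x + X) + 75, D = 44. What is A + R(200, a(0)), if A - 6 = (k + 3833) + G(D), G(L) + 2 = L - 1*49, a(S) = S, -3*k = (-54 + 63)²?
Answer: 4080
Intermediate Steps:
k = -27 (k = -(-54 + 63)²/3 = -⅓*9² = -⅓*81 = -27)
G(L) = -51 + L (G(L) = -2 + (L - 1*49) = -2 + (L - 49) = -2 + (-49 + L) = -51 + L)
R(x, X) = 75 + X + x (R(x, X) = (X + x) + 75 = 75 + X + x)
A = 3805 (A = 6 + ((-27 + 3833) + (-51 + 44)) = 6 + (3806 - 7) = 6 + 3799 = 3805)
A + R(200, a(0)) = 3805 + (75 + 0 + 200) = 3805 + 275 = 4080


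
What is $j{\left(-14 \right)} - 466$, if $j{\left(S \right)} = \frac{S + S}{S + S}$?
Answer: $-465$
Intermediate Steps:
$j{\left(S \right)} = 1$ ($j{\left(S \right)} = \frac{2 S}{2 S} = 2 S \frac{1}{2 S} = 1$)
$j{\left(-14 \right)} - 466 = 1 - 466 = -465$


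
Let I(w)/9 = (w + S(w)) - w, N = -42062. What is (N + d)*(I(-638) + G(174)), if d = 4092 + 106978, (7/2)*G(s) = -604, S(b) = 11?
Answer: -35539120/7 ≈ -5.0770e+6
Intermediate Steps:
G(s) = -1208/7 (G(s) = (2/7)*(-604) = -1208/7)
I(w) = 99 (I(w) = 9*((w + 11) - w) = 9*((11 + w) - w) = 9*11 = 99)
d = 111070
(N + d)*(I(-638) + G(174)) = (-42062 + 111070)*(99 - 1208/7) = 69008*(-515/7) = -35539120/7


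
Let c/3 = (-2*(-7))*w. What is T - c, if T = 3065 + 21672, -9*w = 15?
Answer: 24807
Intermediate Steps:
w = -5/3 (w = -⅑*15 = -5/3 ≈ -1.6667)
c = -70 (c = 3*(-2*(-7)*(-5/3)) = 3*(14*(-5/3)) = 3*(-70/3) = -70)
T = 24737
T - c = 24737 - 1*(-70) = 24737 + 70 = 24807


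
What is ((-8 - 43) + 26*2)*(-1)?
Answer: -1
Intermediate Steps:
((-8 - 43) + 26*2)*(-1) = (-51 + 52)*(-1) = 1*(-1) = -1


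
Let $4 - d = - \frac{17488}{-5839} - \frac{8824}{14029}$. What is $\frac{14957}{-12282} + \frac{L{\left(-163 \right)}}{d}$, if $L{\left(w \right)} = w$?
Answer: $- \frac{82996817401951}{821945264628} \approx -100.98$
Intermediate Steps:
$d = \frac{133845508}{81915331}$ ($d = 4 - \left(- \frac{17488}{-5839} - \frac{8824}{14029}\right) = 4 - \left(\left(-17488\right) \left(- \frac{1}{5839}\right) - \frac{8824}{14029}\right) = 4 - \left(\frac{17488}{5839} - \frac{8824}{14029}\right) = 4 - \frac{193815816}{81915331} = \frac{133845508}{81915331} \approx 1.6339$)
$\frac{14957}{-12282} + \frac{L{\left(-163 \right)}}{d} = \frac{14957}{-12282} - \frac{163}{\frac{133845508}{81915331}} = 14957 \left(- \frac{1}{12282}\right) - \frac{13352198953}{133845508} = - \frac{14957}{12282} - \frac{13352198953}{133845508} = - \frac{82996817401951}{821945264628}$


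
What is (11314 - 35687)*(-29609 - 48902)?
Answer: 1913548603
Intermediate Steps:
(11314 - 35687)*(-29609 - 48902) = -24373*(-78511) = 1913548603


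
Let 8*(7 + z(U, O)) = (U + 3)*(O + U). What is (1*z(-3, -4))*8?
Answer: -56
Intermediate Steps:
z(U, O) = -7 + (3 + U)*(O + U)/8 (z(U, O) = -7 + ((U + 3)*(O + U))/8 = -7 + ((3 + U)*(O + U))/8 = -7 + (3 + U)*(O + U)/8)
(1*z(-3, -4))*8 = (1*(-7 + (1/8)*(-3)**2 + (3/8)*(-4) + (3/8)*(-3) + (1/8)*(-4)*(-3)))*8 = (1*(-7 + (1/8)*9 - 3/2 - 9/8 + 3/2))*8 = (1*(-7 + 9/8 - 3/2 - 9/8 + 3/2))*8 = (1*(-7))*8 = -7*8 = -56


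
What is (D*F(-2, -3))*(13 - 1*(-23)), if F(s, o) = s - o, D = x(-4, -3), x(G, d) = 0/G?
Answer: 0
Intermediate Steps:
x(G, d) = 0
D = 0
(D*F(-2, -3))*(13 - 1*(-23)) = (0*(-2 - 1*(-3)))*(13 - 1*(-23)) = (0*(-2 + 3))*(13 + 23) = (0*1)*36 = 0*36 = 0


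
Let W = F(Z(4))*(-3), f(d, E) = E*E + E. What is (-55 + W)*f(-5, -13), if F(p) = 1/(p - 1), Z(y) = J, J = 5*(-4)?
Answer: -59904/7 ≈ -8557.7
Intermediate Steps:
f(d, E) = E + E² (f(d, E) = E² + E = E + E²)
J = -20
Z(y) = -20
F(p) = 1/(-1 + p)
W = ⅐ (W = -3/(-1 - 20) = -3/(-21) = -1/21*(-3) = ⅐ ≈ 0.14286)
(-55 + W)*f(-5, -13) = (-55 + ⅐)*(-13*(1 - 13)) = -(-4992)*(-12)/7 = -384/7*156 = -59904/7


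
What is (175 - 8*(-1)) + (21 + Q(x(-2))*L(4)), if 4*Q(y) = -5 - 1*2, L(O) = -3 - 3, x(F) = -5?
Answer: 429/2 ≈ 214.50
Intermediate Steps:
L(O) = -6
Q(y) = -7/4 (Q(y) = (-5 - 1*2)/4 = (-5 - 2)/4 = (¼)*(-7) = -7/4)
(175 - 8*(-1)) + (21 + Q(x(-2))*L(4)) = (175 - 8*(-1)) + (21 - 7/4*(-6)) = (175 + 8) + (21 + 21/2) = 183 + 63/2 = 429/2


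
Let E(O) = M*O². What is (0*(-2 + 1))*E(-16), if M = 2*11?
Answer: 0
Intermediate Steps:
M = 22
E(O) = 22*O²
(0*(-2 + 1))*E(-16) = (0*(-2 + 1))*(22*(-16)²) = (0*(-1))*(22*256) = 0*5632 = 0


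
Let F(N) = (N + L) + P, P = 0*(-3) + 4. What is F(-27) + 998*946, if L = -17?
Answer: 944068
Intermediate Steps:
P = 4 (P = 0 + 4 = 4)
F(N) = -13 + N (F(N) = (N - 17) + 4 = (-17 + N) + 4 = -13 + N)
F(-27) + 998*946 = (-13 - 27) + 998*946 = -40 + 944108 = 944068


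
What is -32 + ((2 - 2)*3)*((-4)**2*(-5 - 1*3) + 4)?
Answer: -32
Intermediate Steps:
-32 + ((2 - 2)*3)*((-4)**2*(-5 - 1*3) + 4) = -32 + (0*3)*(16*(-5 - 3) + 4) = -32 + 0*(16*(-8) + 4) = -32 + 0*(-128 + 4) = -32 + 0*(-124) = -32 + 0 = -32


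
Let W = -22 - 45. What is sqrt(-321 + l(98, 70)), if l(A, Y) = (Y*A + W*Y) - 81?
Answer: 2*sqrt(442) ≈ 42.048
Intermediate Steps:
W = -67
l(A, Y) = -81 - 67*Y + A*Y (l(A, Y) = (Y*A - 67*Y) - 81 = (A*Y - 67*Y) - 81 = (-67*Y + A*Y) - 81 = -81 - 67*Y + A*Y)
sqrt(-321 + l(98, 70)) = sqrt(-321 + (-81 - 67*70 + 98*70)) = sqrt(-321 + (-81 - 4690 + 6860)) = sqrt(-321 + 2089) = sqrt(1768) = 2*sqrt(442)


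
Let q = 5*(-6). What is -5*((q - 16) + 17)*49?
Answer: 7105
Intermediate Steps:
q = -30
-5*((q - 16) + 17)*49 = -5*((-30 - 16) + 17)*49 = -5*(-46 + 17)*49 = -5*(-29)*49 = 145*49 = 7105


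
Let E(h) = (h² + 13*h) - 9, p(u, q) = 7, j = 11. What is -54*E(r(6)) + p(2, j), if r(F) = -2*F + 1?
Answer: 1681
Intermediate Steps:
r(F) = 1 - 2*F
E(h) = -9 + h² + 13*h
-54*E(r(6)) + p(2, j) = -54*(-9 + (1 - 2*6)² + 13*(1 - 2*6)) + 7 = -54*(-9 + (1 - 12)² + 13*(1 - 12)) + 7 = -54*(-9 + (-11)² + 13*(-11)) + 7 = -54*(-9 + 121 - 143) + 7 = -54*(-31) + 7 = 1674 + 7 = 1681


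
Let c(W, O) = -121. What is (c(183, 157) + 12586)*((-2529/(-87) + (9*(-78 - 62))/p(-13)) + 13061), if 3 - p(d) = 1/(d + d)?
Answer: 361974974220/2291 ≈ 1.5800e+8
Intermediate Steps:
p(d) = 3 - 1/(2*d) (p(d) = 3 - 1/(d + d) = 3 - 1/(2*d))
(c(183, 157) + 12586)*((-2529/(-87) + (9*(-78 - 62))/p(-13)) + 13061) = (-121 + 12586)*((-2529/(-87) + (9*(-78 - 62))/(3 - ½/(-13))) + 13061) = 12465*((-2529*(-1/87) + (9*(-140))/(3 - ½*(-1/13))) + 13061) = 12465*((843/29 - 1260/(3 + 1/26)) + 13061) = 12465*((843/29 - 1260/79/26) + 13061) = 12465*((843/29 - 1260*26/79) + 13061) = 12465*((843/29 - 32760/79) + 13061) = 12465*(-883443/2291 + 13061) = 12465*(29039308/2291) = 361974974220/2291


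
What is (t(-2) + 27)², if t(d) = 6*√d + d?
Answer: 553 + 300*I*√2 ≈ 553.0 + 424.26*I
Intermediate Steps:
t(d) = d + 6*√d
(t(-2) + 27)² = ((-2 + 6*√(-2)) + 27)² = ((-2 + 6*(I*√2)) + 27)² = ((-2 + 6*I*√2) + 27)² = (25 + 6*I*√2)²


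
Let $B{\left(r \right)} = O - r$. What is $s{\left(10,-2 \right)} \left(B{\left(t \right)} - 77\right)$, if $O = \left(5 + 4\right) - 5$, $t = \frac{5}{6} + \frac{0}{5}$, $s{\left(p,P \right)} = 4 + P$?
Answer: $- \frac{443}{3} \approx -147.67$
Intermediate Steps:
$t = \frac{5}{6}$ ($t = 5 \cdot \frac{1}{6} + 0 \cdot \frac{1}{5} = \frac{5}{6} + 0 = \frac{5}{6} \approx 0.83333$)
$O = 4$ ($O = 9 - 5 = 4$)
$B{\left(r \right)} = 4 - r$
$s{\left(10,-2 \right)} \left(B{\left(t \right)} - 77\right) = \left(4 - 2\right) \left(\left(4 - \frac{5}{6}\right) - 77\right) = 2 \left(\left(4 - \frac{5}{6}\right) - 77\right) = 2 \left(\frac{19}{6} - 77\right) = 2 \left(- \frac{443}{6}\right) = - \frac{443}{3}$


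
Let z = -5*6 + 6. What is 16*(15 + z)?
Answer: -144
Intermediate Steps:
z = -24 (z = -30 + 6 = -24)
16*(15 + z) = 16*(15 - 24) = 16*(-9) = -144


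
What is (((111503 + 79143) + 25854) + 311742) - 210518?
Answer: 317724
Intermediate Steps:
(((111503 + 79143) + 25854) + 311742) - 210518 = ((190646 + 25854) + 311742) - 210518 = (216500 + 311742) - 210518 = 528242 - 210518 = 317724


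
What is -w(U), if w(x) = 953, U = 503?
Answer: -953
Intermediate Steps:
-w(U) = -1*953 = -953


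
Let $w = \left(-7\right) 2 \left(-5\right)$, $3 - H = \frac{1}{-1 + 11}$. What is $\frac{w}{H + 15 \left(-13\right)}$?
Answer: $- \frac{700}{1921} \approx -0.36439$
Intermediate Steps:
$H = \frac{29}{10}$ ($H = 3 - \frac{1}{-1 + 11} = 3 - \frac{1}{10} = \frac{29}{10} \approx 2.9$)
$w = 70$ ($w = \left(-14\right) \left(-5\right) = 70$)
$\frac{w}{H + 15 \left(-13\right)} = \frac{70}{\frac{29}{10} + 15 \left(-13\right)} = \frac{70}{\frac{29}{10} - 195} = \frac{70}{- \frac{1921}{10}} = 70 \left(- \frac{10}{1921}\right) = - \frac{700}{1921}$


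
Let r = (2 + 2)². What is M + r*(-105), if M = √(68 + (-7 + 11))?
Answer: -1680 + 6*√2 ≈ -1671.5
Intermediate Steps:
M = 6*√2 (M = √(68 + 4) = √72 = 6*√2 ≈ 8.4853)
r = 16 (r = 4² = 16)
M + r*(-105) = 6*√2 + 16*(-105) = 6*√2 - 1680 = -1680 + 6*√2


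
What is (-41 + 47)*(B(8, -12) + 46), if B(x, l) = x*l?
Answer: -300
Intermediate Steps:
B(x, l) = l*x
(-41 + 47)*(B(8, -12) + 46) = (-41 + 47)*(-12*8 + 46) = 6*(-96 + 46) = 6*(-50) = -300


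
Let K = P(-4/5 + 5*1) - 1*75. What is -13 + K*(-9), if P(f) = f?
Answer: 3121/5 ≈ 624.20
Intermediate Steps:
K = -354/5 (K = (-4/5 + 5*1) - 1*75 = (-4*⅕ + 5) - 75 = (-⅘ + 5) - 75 = 21/5 - 75 = -354/5 ≈ -70.800)
-13 + K*(-9) = -13 - 354/5*(-9) = -13 + 3186/5 = 3121/5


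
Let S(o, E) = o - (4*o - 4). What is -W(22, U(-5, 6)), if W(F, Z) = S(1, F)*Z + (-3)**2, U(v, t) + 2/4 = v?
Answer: -7/2 ≈ -3.5000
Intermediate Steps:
U(v, t) = -1/2 + v
S(o, E) = 4 - 3*o (S(o, E) = o - (-4 + 4*o) = o + (4 - 4*o) = 4 - 3*o)
W(F, Z) = 9 + Z (W(F, Z) = (4 - 3*1)*Z + (-3)**2 = (4 - 3)*Z + 9 = 1*Z + 9 = Z + 9 = 9 + Z)
-W(22, U(-5, 6)) = -(9 + (-1/2 - 5)) = -(9 - 11/2) = -1*7/2 = -7/2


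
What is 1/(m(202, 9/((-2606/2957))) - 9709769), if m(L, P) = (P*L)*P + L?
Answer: -3395618/32898447048737 ≈ -1.0322e-7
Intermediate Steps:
m(L, P) = L + L*P² (m(L, P) = (L*P)*P + L = L*P² + L = L + L*P²)
1/(m(202, 9/((-2606/2957))) - 9709769) = 1/(202*(1 + (9/((-2606/2957)))²) - 9709769) = 1/(202*(1 + (9/((-2606*1/2957)))²) - 9709769) = 1/(202*(1 + (9/(-2606/2957))²) - 9709769) = 1/(202*(1 + (9*(-2957/2606))²) - 9709769) = 1/(202*(1 + (-26613/2606)²) - 9709769) = 1/(202*(1 + 708251769/6791236) - 9709769) = 1/(202*(715043005/6791236) - 9709769) = 1/(72219343505/3395618 - 9709769) = 1/(-32898447048737/3395618) = -3395618/32898447048737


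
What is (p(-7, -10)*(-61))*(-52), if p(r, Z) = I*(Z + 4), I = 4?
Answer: -76128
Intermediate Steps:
p(r, Z) = 16 + 4*Z (p(r, Z) = 4*(Z + 4) = 4*(4 + Z) = 16 + 4*Z)
(p(-7, -10)*(-61))*(-52) = ((16 + 4*(-10))*(-61))*(-52) = ((16 - 40)*(-61))*(-52) = -24*(-61)*(-52) = 1464*(-52) = -76128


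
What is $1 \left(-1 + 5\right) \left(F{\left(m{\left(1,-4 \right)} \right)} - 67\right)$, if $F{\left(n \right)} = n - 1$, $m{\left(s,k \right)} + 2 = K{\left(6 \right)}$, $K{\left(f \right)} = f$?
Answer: $-256$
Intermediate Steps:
$m{\left(s,k \right)} = 4$ ($m{\left(s,k \right)} = -2 + 6 = 4$)
$F{\left(n \right)} = -1 + n$
$1 \left(-1 + 5\right) \left(F{\left(m{\left(1,-4 \right)} \right)} - 67\right) = 1 \left(-1 + 5\right) \left(\left(-1 + 4\right) - 67\right) = 1 \cdot 4 \left(3 - 67\right) = 4 \left(-64\right) = -256$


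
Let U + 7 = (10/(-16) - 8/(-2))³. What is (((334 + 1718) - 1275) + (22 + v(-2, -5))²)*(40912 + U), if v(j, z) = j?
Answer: 24673501611/512 ≈ 4.8190e+7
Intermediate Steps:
U = 16099/512 (U = -7 + (10/(-16) - 8/(-2))³ = -7 + (10*(-1/16) - 8*(-½))³ = -7 + (-5/8 + 4)³ = -7 + (27/8)³ = -7 + 19683/512 = 16099/512 ≈ 31.443)
(((334 + 1718) - 1275) + (22 + v(-2, -5))²)*(40912 + U) = (((334 + 1718) - 1275) + (22 - 2)²)*(40912 + 16099/512) = ((2052 - 1275) + 20²)*(20963043/512) = (777 + 400)*(20963043/512) = 1177*(20963043/512) = 24673501611/512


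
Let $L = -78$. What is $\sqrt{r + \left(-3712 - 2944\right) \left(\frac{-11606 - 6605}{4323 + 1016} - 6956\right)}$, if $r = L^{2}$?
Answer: $\frac{2 \sqrt{330143447769161}}{5339} \approx 6806.5$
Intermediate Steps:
$r = 6084$ ($r = \left(-78\right)^{2} = 6084$)
$\sqrt{r + \left(-3712 - 2944\right) \left(\frac{-11606 - 6605}{4323 + 1016} - 6956\right)} = \sqrt{6084 + \left(-3712 - 2944\right) \left(\frac{-11606 - 6605}{4323 + 1016} - 6956\right)} = \sqrt{6084 - 6656 \left(- \frac{18211}{5339} - 6956\right)} = \sqrt{6084 - - \frac{247312299520}{5339}} = \sqrt{6084 + \frac{247312299520}{5339}} = \sqrt{\frac{247344781996}{5339}} = \frac{2 \sqrt{330143447769161}}{5339}$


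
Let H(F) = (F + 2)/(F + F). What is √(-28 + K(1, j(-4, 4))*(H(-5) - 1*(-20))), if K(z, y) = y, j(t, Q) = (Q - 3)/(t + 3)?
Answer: I*√4830/10 ≈ 6.9498*I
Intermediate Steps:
j(t, Q) = (-3 + Q)/(3 + t)
H(F) = (2 + F)/(2*F) (H(F) = (2 + F)/((2*F)) = (2 + F)*(1/(2*F)) = (2 + F)/(2*F))
√(-28 + K(1, j(-4, 4))*(H(-5) - 1*(-20))) = √(-28 + ((-3 + 4)/(3 - 4))*((½)*(2 - 5)/(-5) - 1*(-20))) = √(-28 + (1/(-1))*((½)*(-⅕)*(-3) + 20)) = √(-28 + (-1*1)*(3/10 + 20)) = √(-28 - 1*203/10) = √(-28 - 203/10) = √(-483/10) = I*√4830/10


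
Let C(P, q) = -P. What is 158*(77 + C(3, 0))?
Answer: 11692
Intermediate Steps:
158*(77 + C(3, 0)) = 158*(77 - 1*3) = 158*(77 - 3) = 158*74 = 11692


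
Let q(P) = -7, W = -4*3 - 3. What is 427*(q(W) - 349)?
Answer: -152012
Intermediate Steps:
W = -15 (W = -12 - 3 = -15)
427*(q(W) - 349) = 427*(-7 - 349) = 427*(-356) = -152012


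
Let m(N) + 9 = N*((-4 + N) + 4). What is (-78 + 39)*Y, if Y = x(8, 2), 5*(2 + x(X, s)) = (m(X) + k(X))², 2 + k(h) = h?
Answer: -144729/5 ≈ -28946.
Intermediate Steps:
k(h) = -2 + h
m(N) = -9 + N² (m(N) = -9 + N*((-4 + N) + 4) = -9 + N*N = -9 + N²)
x(X, s) = -2 + (-11 + X + X²)²/5 (x(X, s) = -2 + ((-9 + X²) + (-2 + X))²/5 = -2 + (-11 + X + X²)²/5)
Y = 3711/5 (Y = -2 + (-11 + 8 + 8²)²/5 = -2 + (-11 + 8 + 64)²/5 = -2 + (⅕)*61² = -2 + (⅕)*3721 = -2 + 3721/5 = 3711/5 ≈ 742.20)
(-78 + 39)*Y = (-78 + 39)*(3711/5) = -39*3711/5 = -144729/5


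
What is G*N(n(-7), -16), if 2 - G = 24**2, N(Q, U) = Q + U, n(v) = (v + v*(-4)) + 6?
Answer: -6314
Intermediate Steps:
n(v) = 6 - 3*v (n(v) = (v - 4*v) + 6 = -3*v + 6 = 6 - 3*v)
G = -574 (G = 2 - 1*24**2 = 2 - 1*576 = 2 - 576 = -574)
G*N(n(-7), -16) = -574*((6 - 3*(-7)) - 16) = -574*((6 + 21) - 16) = -574*(27 - 16) = -574*11 = -6314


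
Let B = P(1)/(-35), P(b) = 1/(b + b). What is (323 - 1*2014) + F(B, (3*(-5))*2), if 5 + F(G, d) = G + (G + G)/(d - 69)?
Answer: -11753377/6930 ≈ -1696.0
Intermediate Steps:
P(b) = 1/(2*b)
B = -1/70 (B = ((½)/1)/(-35) = ((½)*1)*(-1/35) = (½)*(-1/35) = -1/70 ≈ -0.014286)
F(G, d) = -5 + G + 2*G/(-69 + d) (F(G, d) = -5 + (G + (G + G)/(d - 69)) = -5 + (G + (2*G)/(-69 + d)) = -5 + (G + 2*G/(-69 + d)) = -5 + G + 2*G/(-69 + d))
(323 - 1*2014) + F(B, (3*(-5))*2) = (323 - 1*2014) + (345 - 67*(-1/70) - 5*3*(-5)*2 - 3*(-5)*2/70)/(-69 + (3*(-5))*2) = (323 - 2014) + (345 + 67/70 - (-75)*2 - (-3)*2/14)/(-69 - 15*2) = -1691 + (345 + 67/70 - 5*(-30) - 1/70*(-30))/(-69 - 30) = -1691 + (345 + 67/70 + 150 + 3/7)/(-99) = -1691 - 1/99*34747/70 = -1691 - 34747/6930 = -11753377/6930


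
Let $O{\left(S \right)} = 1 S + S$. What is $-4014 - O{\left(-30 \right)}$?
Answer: $-3954$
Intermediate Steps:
$O{\left(S \right)} = 2 S$ ($O{\left(S \right)} = S + S = 2 S$)
$-4014 - O{\left(-30 \right)} = -4014 - 2 \left(-30\right) = -4014 - -60 = -4014 + 60 = -3954$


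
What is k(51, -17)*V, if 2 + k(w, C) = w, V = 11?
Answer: 539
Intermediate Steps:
k(w, C) = -2 + w
k(51, -17)*V = (-2 + 51)*11 = 49*11 = 539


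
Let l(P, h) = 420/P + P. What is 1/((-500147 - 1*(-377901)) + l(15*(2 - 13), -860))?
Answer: -11/1346549 ≈ -8.1690e-6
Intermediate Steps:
l(P, h) = P + 420/P
1/((-500147 - 1*(-377901)) + l(15*(2 - 13), -860)) = 1/((-500147 - 1*(-377901)) + (15*(2 - 13) + 420/((15*(2 - 13))))) = 1/((-500147 + 377901) + (15*(-11) + 420/((15*(-11))))) = 1/(-122246 + (-165 + 420/(-165))) = 1/(-122246 + (-165 + 420*(-1/165))) = 1/(-122246 + (-165 - 28/11)) = 1/(-122246 - 1843/11) = 1/(-1346549/11) = -11/1346549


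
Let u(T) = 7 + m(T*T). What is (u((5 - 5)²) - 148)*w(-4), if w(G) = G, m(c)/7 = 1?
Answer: 536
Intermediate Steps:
m(c) = 7 (m(c) = 7*1 = 7)
u(T) = 14 (u(T) = 7 + 7 = 14)
(u((5 - 5)²) - 148)*w(-4) = (14 - 148)*(-4) = -134*(-4) = 536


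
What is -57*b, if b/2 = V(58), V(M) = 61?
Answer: -6954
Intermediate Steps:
b = 122 (b = 2*61 = 122)
-57*b = -57*122 = -6954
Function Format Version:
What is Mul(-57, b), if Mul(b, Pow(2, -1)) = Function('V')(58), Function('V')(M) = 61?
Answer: -6954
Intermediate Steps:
b = 122 (b = Mul(2, 61) = 122)
Mul(-57, b) = Mul(-57, 122) = -6954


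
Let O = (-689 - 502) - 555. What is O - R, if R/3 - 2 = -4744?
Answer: 12480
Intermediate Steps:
R = -14226 (R = 6 + 3*(-4744) = 6 - 14232 = -14226)
O = -1746 (O = -1191 - 555 = -1746)
O - R = -1746 - 1*(-14226) = -1746 + 14226 = 12480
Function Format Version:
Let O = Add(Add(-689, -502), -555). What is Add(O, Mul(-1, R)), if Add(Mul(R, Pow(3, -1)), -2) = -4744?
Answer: 12480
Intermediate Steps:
R = -14226 (R = Add(6, Mul(3, -4744)) = Add(6, -14232) = -14226)
O = -1746 (O = Add(-1191, -555) = -1746)
Add(O, Mul(-1, R)) = Add(-1746, Mul(-1, -14226)) = Add(-1746, 14226) = 12480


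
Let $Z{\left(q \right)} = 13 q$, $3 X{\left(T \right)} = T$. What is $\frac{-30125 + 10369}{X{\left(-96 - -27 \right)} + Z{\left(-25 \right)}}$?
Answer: $\frac{4939}{87} \approx 56.77$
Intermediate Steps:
$X{\left(T \right)} = \frac{T}{3}$
$\frac{-30125 + 10369}{X{\left(-96 - -27 \right)} + Z{\left(-25 \right)}} = \frac{-30125 + 10369}{\frac{-96 - -27}{3} + 13 \left(-25\right)} = - \frac{19756}{\frac{-96 + 27}{3} - 325} = - \frac{19756}{\frac{1}{3} \left(-69\right) - 325} = - \frac{19756}{-23 - 325} = - \frac{19756}{-348} = \left(-19756\right) \left(- \frac{1}{348}\right) = \frac{4939}{87}$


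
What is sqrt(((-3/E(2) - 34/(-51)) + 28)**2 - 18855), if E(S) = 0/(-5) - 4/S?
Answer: 11*I*sqrt(5339)/6 ≈ 133.96*I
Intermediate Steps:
E(S) = -4/S (E(S) = 0*(-1/5) - 4/S = 0 - 4/S = -4/S)
sqrt(((-3/E(2) - 34/(-51)) + 28)**2 - 18855) = sqrt(((-3/((-4/2)) - 34/(-51)) + 28)**2 - 18855) = sqrt(((-3/((-4*1/2)) - 34*(-1/51)) + 28)**2 - 18855) = sqrt(((-3/(-2) + 2/3) + 28)**2 - 18855) = sqrt(((-3*(-1/2) + 2/3) + 28)**2 - 18855) = sqrt(((3/2 + 2/3) + 28)**2 - 18855) = sqrt((13/6 + 28)**2 - 18855) = sqrt((181/6)**2 - 18855) = sqrt(32761/36 - 18855) = sqrt(-646019/36) = 11*I*sqrt(5339)/6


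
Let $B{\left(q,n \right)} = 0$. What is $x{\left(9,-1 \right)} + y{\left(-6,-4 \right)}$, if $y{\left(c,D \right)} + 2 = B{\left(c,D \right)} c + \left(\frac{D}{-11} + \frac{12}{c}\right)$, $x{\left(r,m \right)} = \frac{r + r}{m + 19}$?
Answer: $- \frac{29}{11} \approx -2.6364$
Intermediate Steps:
$x{\left(r,m \right)} = \frac{2 r}{19 + m}$
$y{\left(c,D \right)} = -2 + \frac{12}{c} - \frac{D}{11}$ ($y{\left(c,D \right)} = -2 + \left(0 c + \left(\frac{D}{-11} + \frac{12}{c}\right)\right) = -2 + \left(0 + \left(D \left(- \frac{1}{11}\right) + \frac{12}{c}\right)\right) = -2 + \left(0 - \left(- \frac{12}{c} + \frac{D}{11}\right)\right) = -2 - \left(- \frac{12}{c} + \frac{D}{11}\right) = -2 + \frac{12}{c} - \frac{D}{11}$)
$x{\left(9,-1 \right)} + y{\left(-6,-4 \right)} = 2 \cdot 9 \frac{1}{19 - 1} - \left(\frac{18}{11} + 2\right) = 2 \cdot 9 \cdot \frac{1}{18} + \left(-2 + 12 \left(- \frac{1}{6}\right) + \frac{4}{11}\right) = 2 \cdot 9 \cdot \frac{1}{18} - \frac{40}{11} = 1 - \frac{40}{11} = - \frac{29}{11}$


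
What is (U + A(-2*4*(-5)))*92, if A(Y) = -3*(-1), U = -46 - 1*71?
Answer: -10488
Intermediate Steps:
U = -117 (U = -46 - 71 = -117)
A(Y) = 3
(U + A(-2*4*(-5)))*92 = (-117 + 3)*92 = -114*92 = -10488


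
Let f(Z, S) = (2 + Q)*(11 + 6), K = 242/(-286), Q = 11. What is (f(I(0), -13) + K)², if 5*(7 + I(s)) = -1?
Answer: 8191044/169 ≈ 48468.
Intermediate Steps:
I(s) = -36/5 (I(s) = -7 + (⅕)*(-1) = -7 - ⅕ = -36/5)
K = -11/13 (K = 242*(-1/286) = -11/13 ≈ -0.84615)
f(Z, S) = 221 (f(Z, S) = (2 + 11)*(11 + 6) = 13*17 = 221)
(f(I(0), -13) + K)² = (221 - 11/13)² = (2862/13)² = 8191044/169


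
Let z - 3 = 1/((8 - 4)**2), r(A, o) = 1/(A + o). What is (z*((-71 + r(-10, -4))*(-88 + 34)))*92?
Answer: 4325265/4 ≈ 1.0813e+6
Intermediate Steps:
z = 49/16 (z = 3 + 1/((8 - 4)**2) = 3 + 1/(4**2) = 3 + 1/16 = 49/16 ≈ 3.0625)
(z*((-71 + r(-10, -4))*(-88 + 34)))*92 = (49*((-71 + 1/(-10 - 4))*(-88 + 34))/16)*92 = (49*((-71 + 1/(-14))*(-54))/16)*92 = (49*((-71 - 1/14)*(-54))/16)*92 = (49*(-995/14*(-54))/16)*92 = ((49/16)*(26865/7))*92 = (188055/16)*92 = 4325265/4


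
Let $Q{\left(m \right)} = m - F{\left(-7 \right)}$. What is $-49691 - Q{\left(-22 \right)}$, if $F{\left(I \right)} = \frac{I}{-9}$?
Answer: $- \frac{447014}{9} \approx -49668.0$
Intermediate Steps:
$F{\left(I \right)} = - \frac{I}{9}$ ($F{\left(I \right)} = I \left(- \frac{1}{9}\right) = - \frac{I}{9}$)
$Q{\left(m \right)} = - \frac{7}{9} + m$ ($Q{\left(m \right)} = m - \left(- \frac{1}{9}\right) \left(-7\right) = m - \frac{7}{9} = - \frac{7}{9} + m$)
$-49691 - Q{\left(-22 \right)} = -49691 - \left(- \frac{7}{9} - 22\right) = -49691 - - \frac{205}{9} = -49691 + \frac{205}{9} = - \frac{447014}{9}$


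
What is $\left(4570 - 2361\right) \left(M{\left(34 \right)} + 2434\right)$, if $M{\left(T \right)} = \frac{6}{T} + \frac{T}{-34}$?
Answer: $\frac{91373076}{17} \approx 5.3749 \cdot 10^{6}$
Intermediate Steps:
$M{\left(T \right)} = \frac{6}{T} - \frac{T}{34}$ ($M{\left(T \right)} = \frac{6}{T} + T \left(- \frac{1}{34}\right) = \frac{6}{T} - \frac{T}{34}$)
$\left(4570 - 2361\right) \left(M{\left(34 \right)} + 2434\right) = \left(4570 - 2361\right) \left(\left(\frac{6}{34} - 1\right) + 2434\right) = 2209 \left(\left(6 \cdot \frac{1}{34} - 1\right) + 2434\right) = 2209 \left(\left(\frac{3}{17} - 1\right) + 2434\right) = 2209 \left(- \frac{14}{17} + 2434\right) = 2209 \cdot \frac{41364}{17} = \frac{91373076}{17}$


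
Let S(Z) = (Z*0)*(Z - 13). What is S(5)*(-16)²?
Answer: 0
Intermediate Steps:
S(Z) = 0 (S(Z) = 0*(-13 + Z) = 0)
S(5)*(-16)² = 0*(-16)² = 0*256 = 0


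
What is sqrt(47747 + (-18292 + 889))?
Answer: 2*sqrt(7586) ≈ 174.20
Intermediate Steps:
sqrt(47747 + (-18292 + 889)) = sqrt(47747 - 17403) = sqrt(30344) = 2*sqrt(7586)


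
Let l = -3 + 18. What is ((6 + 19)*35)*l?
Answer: 13125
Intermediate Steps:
l = 15
((6 + 19)*35)*l = ((6 + 19)*35)*15 = (25*35)*15 = 875*15 = 13125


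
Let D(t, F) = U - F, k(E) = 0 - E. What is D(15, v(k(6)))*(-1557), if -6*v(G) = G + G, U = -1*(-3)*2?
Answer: -6228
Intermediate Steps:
k(E) = -E
U = 6 (U = 3*2 = 6)
v(G) = -G/3 (v(G) = -(G + G)/6 = -G/3)
D(t, F) = 6 - F
D(15, v(k(6)))*(-1557) = (6 - (-1)*(-1*6)/3)*(-1557) = (6 - (-1)*(-6)/3)*(-1557) = (6 - 1*2)*(-1557) = (6 - 2)*(-1557) = 4*(-1557) = -6228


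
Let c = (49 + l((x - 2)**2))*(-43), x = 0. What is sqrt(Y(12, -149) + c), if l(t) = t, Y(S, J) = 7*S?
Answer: I*sqrt(2195) ≈ 46.851*I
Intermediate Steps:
c = -2279 (c = (49 + (0 - 2)**2)*(-43) = (49 + (-2)**2)*(-43) = (49 + 4)*(-43) = 53*(-43) = -2279)
sqrt(Y(12, -149) + c) = sqrt(7*12 - 2279) = sqrt(84 - 2279) = sqrt(-2195) = I*sqrt(2195)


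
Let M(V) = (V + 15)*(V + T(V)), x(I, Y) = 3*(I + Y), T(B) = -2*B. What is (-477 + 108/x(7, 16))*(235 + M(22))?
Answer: 6331365/23 ≈ 2.7528e+5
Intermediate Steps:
x(I, Y) = 3*I + 3*Y
M(V) = -V*(15 + V) (M(V) = (V + 15)*(V - 2*V) = (15 + V)*(-V) = -V*(15 + V))
(-477 + 108/x(7, 16))*(235 + M(22)) = (-477 + 108/(3*7 + 3*16))*(235 + 22*(-15 - 1*22)) = (-477 + 108/(21 + 48))*(235 + 22*(-15 - 22)) = (-477 + 108/69)*(235 + 22*(-37)) = (-477 + 108*(1/69))*(235 - 814) = (-477 + 36/23)*(-579) = -10935/23*(-579) = 6331365/23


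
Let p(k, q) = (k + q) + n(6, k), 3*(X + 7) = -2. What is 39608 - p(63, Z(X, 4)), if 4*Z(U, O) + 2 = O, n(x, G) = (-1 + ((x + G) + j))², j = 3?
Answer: 69007/2 ≈ 34504.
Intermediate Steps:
X = -23/3 (X = -7 + (⅓)*(-2) = -7 - ⅔ = -23/3 ≈ -7.6667)
n(x, G) = (2 + G + x)² (n(x, G) = (-1 + ((x + G) + 3))² = (-1 + ((G + x) + 3))² = (-1 + (3 + G + x))² = (2 + G + x)²)
Z(U, O) = -½ + O/4
p(k, q) = k + q + (8 + k)² (p(k, q) = (k + q) + (2 + k + 6)² = (k + q) + (8 + k)² = k + q + (8 + k)²)
39608 - p(63, Z(X, 4)) = 39608 - (63 + (-½ + (¼)*4) + (8 + 63)²) = 39608 - (63 + (-½ + 1) + 71²) = 39608 - (63 + ½ + 5041) = 39608 - 1*10209/2 = 39608 - 10209/2 = 69007/2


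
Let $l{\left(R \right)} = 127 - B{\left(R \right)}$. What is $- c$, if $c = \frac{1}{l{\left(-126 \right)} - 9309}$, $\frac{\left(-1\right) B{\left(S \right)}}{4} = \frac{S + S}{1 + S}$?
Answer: $\frac{125}{1146742} \approx 0.000109$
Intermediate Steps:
$B{\left(S \right)} = - \frac{8 S}{1 + S}$ ($B{\left(S \right)} = - 4 \frac{S + S}{1 + S} = - 4 \frac{2 S}{1 + S} = - \frac{8 S}{1 + S}$)
$l{\left(R \right)} = 127 + \frac{8 R}{1 + R}$ ($l{\left(R \right)} = 127 - - \frac{8 R}{1 + R} = 127 + \frac{8 R}{1 + R}$)
$c = - \frac{125}{1146742}$ ($c = \frac{1}{\frac{127 + 135 \left(-126\right)}{1 - 126} - 9309} = \frac{1}{\frac{127 - 17010}{-125} - 9309} = \frac{1}{\left(- \frac{1}{125}\right) \left(-16883\right) - 9309} = \frac{1}{\frac{16883}{125} - 9309} = \frac{1}{- \frac{1146742}{125}} = - \frac{125}{1146742} \approx -0.000109$)
$- c = \left(-1\right) \left(- \frac{125}{1146742}\right) = \frac{125}{1146742}$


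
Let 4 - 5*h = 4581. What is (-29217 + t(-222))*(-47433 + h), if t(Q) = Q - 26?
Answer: 1424585606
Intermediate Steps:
h = -4577/5 (h = ⅘ - ⅕*4581 = ⅘ - 4581/5 = -4577/5 ≈ -915.40)
t(Q) = -26 + Q
(-29217 + t(-222))*(-47433 + h) = (-29217 + (-26 - 222))*(-47433 - 4577/5) = (-29217 - 248)*(-241742/5) = -29465*(-241742/5) = 1424585606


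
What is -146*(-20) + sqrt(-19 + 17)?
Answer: 2920 + I*sqrt(2) ≈ 2920.0 + 1.4142*I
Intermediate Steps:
-146*(-20) + sqrt(-19 + 17) = 2920 + sqrt(-2) = 2920 + I*sqrt(2)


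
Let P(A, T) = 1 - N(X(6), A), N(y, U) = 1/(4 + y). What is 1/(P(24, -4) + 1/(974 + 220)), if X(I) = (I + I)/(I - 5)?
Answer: 9552/8963 ≈ 1.0657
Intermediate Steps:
X(I) = 2*I/(-5 + I) (X(I) = (2*I)/(-5 + I) = 2*I/(-5 + I))
P(A, T) = 15/16 (P(A, T) = 1 - 1/(4 + 2*6/(-5 + 6)) = 1 - 1/(4 + 2*6/1) = 1 - 1/(4 + 2*6*1) = 1 - 1/(4 + 12) = 1 - 1/16 = 15/16)
1/(P(24, -4) + 1/(974 + 220)) = 1/(15/16 + 1/(974 + 220)) = 1/(15/16 + 1/1194) = 1/(8963/9552) = 9552/8963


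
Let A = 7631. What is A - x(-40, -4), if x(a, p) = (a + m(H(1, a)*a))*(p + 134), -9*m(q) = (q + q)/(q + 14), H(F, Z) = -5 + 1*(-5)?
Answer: 23956153/1863 ≈ 12859.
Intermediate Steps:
H(F, Z) = -10 (H(F, Z) = -5 - 5 = -10)
m(q) = -2*q/(9*(14 + q)) (m(q) = -(q + q)/(9*(q + 14)) = -2*q/(9*(14 + q)))
x(a, p) = (134 + p)*(a + 20*a/(126 - 90*a)) (x(a, p) = (a - 2*(-10*a)/(126 + 9*(-10*a)))*(p + 134) = (a - 2*(-10*a)/(126 - 90*a))*(134 + p) = (a + 20*a/(126 - 90*a))*(134 + p) = (134 + p)*(a + 20*a/(126 - 90*a)))
A - x(-40, -4) = 7631 - (-40)*(-9782 - 73*(-4) + 6030*(-40) + 45*(-40)*(-4))/(9*(-7 + 5*(-40))) = 7631 - (-40)*(-9782 + 292 - 241200 + 7200)/(9*(-7 - 200)) = 7631 - (-40)*(-243490)/(9*(-207)) = 7631 - (-40)*(-1)*(-243490)/(9*207) = 7631 - 1*(-9739600/1863) = 7631 + 9739600/1863 = 23956153/1863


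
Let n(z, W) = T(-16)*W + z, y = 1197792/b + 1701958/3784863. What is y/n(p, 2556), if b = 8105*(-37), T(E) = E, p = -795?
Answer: 4023086947666/47320270606716705 ≈ 8.5018e-5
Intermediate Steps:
b = -299885
y = -4023086947666/1135023640755 (y = 1197792/(-299885) + 1701958/3784863 = 1197792*(-1/299885) + 1701958*(1/3784863) = -1197792/299885 + 1701958/3784863 = -4023086947666/1135023640755 ≈ -3.5445)
n(z, W) = z - 16*W (n(z, W) = -16*W + z = z - 16*W)
y/n(p, 2556) = -4023086947666/(1135023640755*(-795 - 16*2556)) = -4023086947666/(1135023640755*(-795 - 40896)) = -4023086947666/1135023640755/(-41691) = -4023086947666/1135023640755*(-1/41691) = 4023086947666/47320270606716705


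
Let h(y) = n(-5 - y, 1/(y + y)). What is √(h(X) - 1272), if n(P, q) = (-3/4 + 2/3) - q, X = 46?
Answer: I*√24225762/138 ≈ 35.666*I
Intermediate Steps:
n(P, q) = -1/12 - q (n(P, q) = (-3*¼ + 2*(⅓)) - q = (-¾ + ⅔) - q = -1/12 - q)
h(y) = -1/12 - 1/(2*y) (h(y) = -1/12 - 1/(y + y) = -1/12 - 1/(2*y))
√(h(X) - 1272) = √((1/12)*(-6 - 1*46)/46 - 1272) = √((1/12)*(1/46)*(-6 - 46) - 1272) = √((1/12)*(1/46)*(-52) - 1272) = √(-13/138 - 1272) = √(-175549/138) = I*√24225762/138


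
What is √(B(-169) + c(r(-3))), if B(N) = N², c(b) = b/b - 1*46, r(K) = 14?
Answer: 2*√7129 ≈ 168.87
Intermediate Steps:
c(b) = -45 (c(b) = 1 - 46 = -45)
√(B(-169) + c(r(-3))) = √((-169)² - 45) = √(28561 - 45) = √28516 = 2*√7129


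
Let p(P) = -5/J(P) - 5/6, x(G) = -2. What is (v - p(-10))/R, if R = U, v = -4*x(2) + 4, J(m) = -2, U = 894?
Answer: 31/2682 ≈ 0.011559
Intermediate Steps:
v = 12 (v = -4*(-2) + 4 = 8 + 4 = 12)
R = 894
p(P) = 5/3 (p(P) = -5/(-2) - 5/6 = -5*(-½) - 5*⅙ = 5/2 - ⅚ = 5/3)
(v - p(-10))/R = (12 - 1*5/3)/894 = (12 - 5/3)*(1/894) = (31/3)*(1/894) = 31/2682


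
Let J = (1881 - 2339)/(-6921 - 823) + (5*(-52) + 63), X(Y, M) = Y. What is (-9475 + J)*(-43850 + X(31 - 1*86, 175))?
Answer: 1644231493275/3872 ≈ 4.2465e+8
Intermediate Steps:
J = -762555/3872 (J = -458/(-7744) + (-260 + 63) = -458*(-1/7744) - 197 = 229/3872 - 197 = -762555/3872 ≈ -196.94)
(-9475 + J)*(-43850 + X(31 - 1*86, 175)) = (-9475 - 762555/3872)*(-43850 + (31 - 1*86)) = -37449755*(-43850 + (31 - 86))/3872 = -37449755*(-43850 - 55)/3872 = -37449755/3872*(-43905) = 1644231493275/3872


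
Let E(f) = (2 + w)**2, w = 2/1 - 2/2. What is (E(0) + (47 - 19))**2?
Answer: 1369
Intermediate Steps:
w = 1 (w = 2*1 - 2*1/2 = 2 - 1 = 1)
E(f) = 9 (E(f) = (2 + 1)**2 = 3**2 = 9)
(E(0) + (47 - 19))**2 = (9 + (47 - 19))**2 = (9 + 28)**2 = 37**2 = 1369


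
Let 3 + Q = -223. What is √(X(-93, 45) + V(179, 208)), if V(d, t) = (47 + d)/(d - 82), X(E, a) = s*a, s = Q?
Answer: 2*I*√23916902/97 ≈ 100.83*I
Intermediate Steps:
Q = -226 (Q = -3 - 223 = -226)
s = -226
X(E, a) = -226*a
V(d, t) = (47 + d)/(-82 + d)
√(X(-93, 45) + V(179, 208)) = √(-226*45 + (47 + 179)/(-82 + 179)) = √(-10170 + 226/97) = √(-986264/97) = 2*I*√23916902/97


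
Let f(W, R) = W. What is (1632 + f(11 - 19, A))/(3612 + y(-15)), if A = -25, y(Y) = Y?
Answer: 1624/3597 ≈ 0.45149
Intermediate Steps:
(1632 + f(11 - 19, A))/(3612 + y(-15)) = (1632 + (11 - 19))/(3612 - 15) = (1632 - 8)/3597 = 1624*(1/3597) = 1624/3597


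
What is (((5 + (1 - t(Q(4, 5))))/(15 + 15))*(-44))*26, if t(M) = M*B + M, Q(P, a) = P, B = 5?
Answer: 3432/5 ≈ 686.40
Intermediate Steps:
t(M) = 6*M (t(M) = M*5 + M = 5*M + M = 6*M)
(((5 + (1 - t(Q(4, 5))))/(15 + 15))*(-44))*26 = (((5 + (1 - 6*4))/(15 + 15))*(-44))*26 = (((5 + (1 - 1*24))/30)*(-44))*26 = (((5 + (1 - 24))*(1/30))*(-44))*26 = (((5 - 23)*(1/30))*(-44))*26 = (-18*1/30*(-44))*26 = -⅗*(-44)*26 = (132/5)*26 = 3432/5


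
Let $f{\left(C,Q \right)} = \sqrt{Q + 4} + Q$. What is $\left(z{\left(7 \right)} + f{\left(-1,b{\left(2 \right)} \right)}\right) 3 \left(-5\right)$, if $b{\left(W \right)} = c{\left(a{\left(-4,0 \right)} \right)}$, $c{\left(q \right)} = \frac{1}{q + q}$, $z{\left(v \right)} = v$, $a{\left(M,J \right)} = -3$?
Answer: $- \frac{205}{2} - \frac{5 \sqrt{138}}{2} \approx -131.87$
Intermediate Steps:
$c{\left(q \right)} = \frac{1}{2 q}$
$b{\left(W \right)} = - \frac{1}{6}$ ($b{\left(W \right)} = \frac{1}{2 \left(-3\right)} = \frac{1}{2} \left(- \frac{1}{3}\right) = - \frac{1}{6}$)
$f{\left(C,Q \right)} = Q + \sqrt{4 + Q}$ ($f{\left(C,Q \right)} = \sqrt{4 + Q} + Q = Q + \sqrt{4 + Q}$)
$\left(z{\left(7 \right)} + f{\left(-1,b{\left(2 \right)} \right)}\right) 3 \left(-5\right) = \left(7 - \left(\frac{1}{6} - \sqrt{4 - \frac{1}{6}}\right)\right) 3 \left(-5\right) = \left(7 - \left(\frac{1}{6} - \sqrt{\frac{23}{6}}\right)\right) \left(-15\right) = \left(7 - \left(\frac{1}{6} - \frac{\sqrt{138}}{6}\right)\right) \left(-15\right) = \left(\frac{41}{6} + \frac{\sqrt{138}}{6}\right) \left(-15\right) = - \frac{205}{2} - \frac{5 \sqrt{138}}{2}$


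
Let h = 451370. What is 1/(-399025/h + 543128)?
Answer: 90274/49030257267 ≈ 1.8412e-6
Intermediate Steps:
1/(-399025/h + 543128) = 1/(-399025/451370 + 543128) = 1/(-399025*1/451370 + 543128) = 1/(-79805/90274 + 543128) = 1/(49030257267/90274) = 90274/49030257267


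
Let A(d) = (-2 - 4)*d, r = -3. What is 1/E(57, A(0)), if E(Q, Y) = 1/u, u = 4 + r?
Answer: 1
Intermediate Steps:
A(d) = -6*d
u = 1 (u = 4 - 3 = 1)
E(Q, Y) = 1 (E(Q, Y) = 1/1 = 1)
1/E(57, A(0)) = 1/1 = 1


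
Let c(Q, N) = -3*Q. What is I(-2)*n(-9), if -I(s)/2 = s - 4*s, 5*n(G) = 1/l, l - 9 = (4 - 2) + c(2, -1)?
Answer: -12/25 ≈ -0.48000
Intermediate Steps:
l = 5 (l = 9 + ((4 - 2) - 3*2) = 9 + (2 - 6) = 9 - 4 = 5)
n(G) = 1/25 (n(G) = (⅕)/5 = (⅕)*(⅕) = 1/25)
I(s) = 6*s (I(s) = -2*(s - 4*s) = -(-6)*s = 6*s)
I(-2)*n(-9) = (6*(-2))*(1/25) = -12*1/25 = -12/25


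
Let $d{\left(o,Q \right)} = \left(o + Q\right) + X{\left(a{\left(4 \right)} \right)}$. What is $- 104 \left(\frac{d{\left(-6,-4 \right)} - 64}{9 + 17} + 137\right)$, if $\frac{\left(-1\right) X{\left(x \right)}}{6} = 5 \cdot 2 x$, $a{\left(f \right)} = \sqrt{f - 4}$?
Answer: $-13952$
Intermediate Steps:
$a{\left(f \right)} = \sqrt{-4 + f}$
$X{\left(x \right)} = - 60 x$ ($X{\left(x \right)} = - 6 \cdot 5 \cdot 2 x = - 6 \cdot 10 x = - 60 x$)
$d{\left(o,Q \right)} = Q + o$ ($d{\left(o,Q \right)} = \left(o + Q\right) - 60 \sqrt{-4 + 4} = \left(Q + o\right) - 60 \sqrt{0} = \left(Q + o\right) - 0 = \left(Q + o\right) + 0 = Q + o$)
$- 104 \left(\frac{d{\left(-6,-4 \right)} - 64}{9 + 17} + 137\right) = - 104 \left(\frac{\left(-4 - 6\right) - 64}{9 + 17} + 137\right) = - 104 \left(\frac{-10 - 64}{26} + 137\right) = - 104 \left(\left(-74\right) \frac{1}{26} + 137\right) = - 104 \left(- \frac{37}{13} + 137\right) = \left(-104\right) \frac{1744}{13} = -13952$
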